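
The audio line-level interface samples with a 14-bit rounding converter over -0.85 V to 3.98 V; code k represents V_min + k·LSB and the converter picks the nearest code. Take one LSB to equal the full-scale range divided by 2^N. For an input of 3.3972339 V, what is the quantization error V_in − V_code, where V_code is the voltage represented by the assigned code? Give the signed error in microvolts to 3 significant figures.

Full-scale range = 3.98 V − (-0.85 V) = 4.83 V. LSB = 4.83 V / 2^14 ≈ 294.8 µV.
(V_in − V_min)/LSB = (3.3972339 − (-0.85)) × 16384/4.83 = 14407.1802 → nearest code k = 14407.
V_code = V_min + k × range/2^14 = -0.85 + 14407 × 4.83/16384 = 3.3971807861 V.
e = 3.3972339 − (3.3971807861) = +53.1 µV.

+53.1 µV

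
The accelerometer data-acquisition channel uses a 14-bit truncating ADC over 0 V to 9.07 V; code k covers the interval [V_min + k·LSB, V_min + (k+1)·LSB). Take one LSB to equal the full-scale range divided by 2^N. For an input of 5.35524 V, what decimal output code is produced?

9673

Range is 9.07 V. LSB = 9.07 V / 2^14 ≈ 0.5536 mV.
code = ⌊(V_in − V_min)/LSB⌋ = ⌊(V_in − V_min) × 2^14 / range⌋
     = ⌊(5.35524 − (0)) × 16384 / 9.07⌋ = ⌊5.35524 × 16384/9.07⌋
     = ⌊9673.677⌋ = 9673.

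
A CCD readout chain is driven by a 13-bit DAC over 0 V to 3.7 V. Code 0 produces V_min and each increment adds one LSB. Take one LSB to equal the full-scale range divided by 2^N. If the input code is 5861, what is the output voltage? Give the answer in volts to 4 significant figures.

2.647 V

Range is 3.7 V. LSB = 3.7 V / 2^13.
Output = V_min + (5861/8192) × range = 0 + 0.715454 × 3.7 V
      = 0 + 2.64718 = 2.64718 V.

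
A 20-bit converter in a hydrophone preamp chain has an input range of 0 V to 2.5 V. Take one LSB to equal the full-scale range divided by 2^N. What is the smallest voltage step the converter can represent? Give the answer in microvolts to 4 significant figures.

2.384 µV

Range is 2.5 V.
Number of codes = 2^20 = 1048576.
LSB = 2.5 V ÷ 2^20 = 2.5/1048576 V = 2.384 µV.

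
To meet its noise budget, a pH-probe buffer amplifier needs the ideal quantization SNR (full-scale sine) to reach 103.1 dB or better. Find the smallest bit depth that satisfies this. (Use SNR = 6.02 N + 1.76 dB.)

17 bits

6.02 N + 1.76 ≥ 103.1 gives N ≥ 16.834, so the minimum integer is 17.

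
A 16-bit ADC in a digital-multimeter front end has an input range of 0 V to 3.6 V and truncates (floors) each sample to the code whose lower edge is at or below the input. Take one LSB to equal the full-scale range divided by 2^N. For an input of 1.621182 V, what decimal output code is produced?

Range is 3.6 V. LSB = 3.6 V / 2^16 ≈ 54.93 µV.
V_in − V_min = 1.621182 − (0) = 1.621182 V.
Divide by LSB: 1.621182 × 65536/3.6 = 29512.7177.
Truncating gives code 29512.

29512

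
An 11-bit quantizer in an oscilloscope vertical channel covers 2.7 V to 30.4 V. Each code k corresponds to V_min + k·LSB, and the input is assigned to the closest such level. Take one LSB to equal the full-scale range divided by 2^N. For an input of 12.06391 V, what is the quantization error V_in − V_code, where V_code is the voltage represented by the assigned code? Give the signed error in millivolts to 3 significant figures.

Range = 30.4 − (2.7) = 27.7 V. LSB = 27.7 V / 2^11 ≈ 13.53 mV.
(12.06391 − (2.7)) / LSB = 9.36391 × 2048/27.7 = 692.3209. Nearest integer: k = 692.
Reconstructed level: 2.7 + 692 × 27.7/2048 V = 12.05957031 V.
e = 12.06391 − (12.05957031) = +4.34 mV.

+4.34 mV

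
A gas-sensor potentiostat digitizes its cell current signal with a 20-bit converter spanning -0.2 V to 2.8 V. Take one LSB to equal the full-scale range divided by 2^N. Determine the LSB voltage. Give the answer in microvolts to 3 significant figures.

2.86 µV

The full-scale span is 2.8 − (-0.2) = 3 V.
2^20 = 1048576 levels.
LSB = 3 V / 2^20 = 2.86 µV.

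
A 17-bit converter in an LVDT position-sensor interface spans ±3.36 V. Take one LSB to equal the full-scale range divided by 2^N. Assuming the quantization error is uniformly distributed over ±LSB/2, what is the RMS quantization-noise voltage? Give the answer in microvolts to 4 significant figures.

Span: 3.36 V − (-3.36 V) = 6.72 V.
LSB = 6.72 V ÷ 2^17 = 6.72/131072 V = 51.2695 µV.
σ_q = LSB/√12 = 51.2695 µV/3.4641 = 14.80 µV.

14.80 µV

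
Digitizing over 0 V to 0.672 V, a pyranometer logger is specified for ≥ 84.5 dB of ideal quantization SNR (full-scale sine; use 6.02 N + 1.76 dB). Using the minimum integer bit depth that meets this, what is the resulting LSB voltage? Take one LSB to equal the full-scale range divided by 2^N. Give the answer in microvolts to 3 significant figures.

41.0 µV

Span = 0.672 V.
N ≥ (84.5 − 1.76)/6.02 = 13.744 → N_min = 14.
One LSB is 0.672 V / 16384 = 41.0 µV.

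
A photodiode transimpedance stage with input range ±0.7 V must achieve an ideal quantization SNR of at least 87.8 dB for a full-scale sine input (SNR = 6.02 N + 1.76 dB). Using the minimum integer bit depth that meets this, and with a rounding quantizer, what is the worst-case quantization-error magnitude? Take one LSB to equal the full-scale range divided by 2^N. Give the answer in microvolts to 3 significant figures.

The full-scale span is 0.7 − (-0.7) = 1.4 V.
Required N = ⌈(87.8 − 1.76)/6.02⌉ = ⌈14.292⌉ = 15.
Step size = 1.4/32768 V = 42.725 µV.
Half an LSB is 21.4 µV.

21.4 µV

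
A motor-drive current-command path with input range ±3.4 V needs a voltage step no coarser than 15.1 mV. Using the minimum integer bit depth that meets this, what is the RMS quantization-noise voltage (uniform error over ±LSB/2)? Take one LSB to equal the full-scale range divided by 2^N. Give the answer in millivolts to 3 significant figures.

Range = 3.4 − (-3.4) = 6.8 V.
6.8 V / 15.1 mV = 450.3. Since 2^8 = 256 and 2^9 = 512, N = 9.
LSB = 6.8 V ÷ 2^9 = 6.8/512 V = 13.281 mV.
σ_q = LSB/√12 = 13.281 mV/3.4641 = 3.83 mV.

3.83 mV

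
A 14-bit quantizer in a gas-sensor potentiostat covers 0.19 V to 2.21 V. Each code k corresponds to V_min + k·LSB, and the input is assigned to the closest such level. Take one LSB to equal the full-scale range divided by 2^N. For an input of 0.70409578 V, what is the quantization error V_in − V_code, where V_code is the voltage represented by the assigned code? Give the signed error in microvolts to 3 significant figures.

Span: 2.21 V − (0.19 V) = 2.02 V. LSB = 2.02 V / 2^14 ≈ 123.3 µV.
(0.70409578 − (0.19)) / LSB = 0.51409578 × 16384/2.02 = 4169.7749. Nearest integer: k = 4170.
Reconstructed level: 0.19 + 4170 × 2.02/16384 V = 0.70412353516 V.
e = 0.70409578 − (0.70412353516) = −27.8 µV.

−27.8 µV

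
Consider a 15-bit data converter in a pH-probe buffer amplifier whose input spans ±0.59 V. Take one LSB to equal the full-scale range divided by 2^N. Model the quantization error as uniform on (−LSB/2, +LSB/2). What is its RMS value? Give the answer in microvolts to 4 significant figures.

The full-scale span is 0.59 − (-0.59) = 1.18 V.
Step size = 1.18/32768 V = 36.0107 µV.
σ_q = LSB/√12 = 36.0107 µV/3.4641 = 10.40 µV.

10.40 µV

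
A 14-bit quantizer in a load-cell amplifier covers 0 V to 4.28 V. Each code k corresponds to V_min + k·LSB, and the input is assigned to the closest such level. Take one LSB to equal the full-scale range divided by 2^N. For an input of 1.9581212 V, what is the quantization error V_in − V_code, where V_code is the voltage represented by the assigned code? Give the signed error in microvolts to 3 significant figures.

Span = 4.28 V. LSB = 4.28 V / 2^14 ≈ 261.2 µV.
(1.9581212 − (0)) / LSB = 1.9581212 × 16384/4.28 = 7495.7612. Nearest integer: k = 7496.
Reconstructed level: 0 + 7496 × 4.28/16384 V = 1.9581835938 V.
e = 1.9581212 − (1.9581835938) = −62.4 µV.

−62.4 µV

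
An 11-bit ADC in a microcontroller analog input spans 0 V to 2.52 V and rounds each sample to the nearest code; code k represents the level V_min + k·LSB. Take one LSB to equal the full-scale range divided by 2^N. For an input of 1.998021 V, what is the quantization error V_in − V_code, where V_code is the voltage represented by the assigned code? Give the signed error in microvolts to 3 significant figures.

−260 µV

V_FS = 2.52 V. LSB = 2.52 V / 2^11 ≈ 1.230 mV.
Position in LSBs: (1.998021 − (0)) × 2048/2.52 = 1623.7885; rounding gives k = 1624.
V_code = 0 + (1624/2048) × 2.52 = 1.998281250 V.
V_in − V_code = 1.998021 − (1.998281250) = −260 µV.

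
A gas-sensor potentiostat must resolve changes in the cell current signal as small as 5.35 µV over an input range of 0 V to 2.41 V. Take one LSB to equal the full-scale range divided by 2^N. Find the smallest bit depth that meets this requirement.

Full-scale range = 2.41 V.
Required number of levels: 2.41/5.35 µV = 450470; smallest N with 2^N ≥ that is 19.

19 bits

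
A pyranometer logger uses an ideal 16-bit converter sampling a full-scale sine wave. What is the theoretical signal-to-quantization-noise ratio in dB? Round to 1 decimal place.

SNR = 6.02·16 + 1.76 = 98.08 dB.

98.1 dB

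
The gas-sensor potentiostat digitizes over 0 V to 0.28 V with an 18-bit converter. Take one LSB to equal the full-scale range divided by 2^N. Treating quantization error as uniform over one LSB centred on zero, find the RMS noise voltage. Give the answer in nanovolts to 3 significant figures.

308 nV

Full-scale range = 0.28 V.
LSB = 0.28 V ÷ 2^18 = 0.28/262144 V = 1.0681 µV.
For a uniform distribution on [−LSB/2, +LSB/2], V_rms = LSB/√12 = 1.0681 µV/3.4641 = 308 nV.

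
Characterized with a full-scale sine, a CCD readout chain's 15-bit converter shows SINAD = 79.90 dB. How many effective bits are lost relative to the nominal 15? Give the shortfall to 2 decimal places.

ENOB = (SINAD − 1.76)/6.02 = (79.90 − 1.76)/6.02 = 12.9801 bits.
Shortfall = 15 − 12.9801 = 2.0199 bits.

2.02 bits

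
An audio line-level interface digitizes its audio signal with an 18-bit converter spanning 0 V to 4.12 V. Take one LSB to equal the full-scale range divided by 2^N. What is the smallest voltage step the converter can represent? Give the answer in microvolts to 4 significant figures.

Range is 4.12 V.
2^18 = 262144 levels.
LSB = 4.12 V ÷ 2^18 = 4.12/262144 V = 15.72 µV.

15.72 µV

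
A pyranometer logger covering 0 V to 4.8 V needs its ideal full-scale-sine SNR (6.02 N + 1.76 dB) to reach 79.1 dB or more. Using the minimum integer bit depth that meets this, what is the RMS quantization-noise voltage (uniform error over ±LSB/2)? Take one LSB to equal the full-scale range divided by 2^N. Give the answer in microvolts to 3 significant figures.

V_FS = 4.8 V.
6.02 N + 1.76 ≥ 79.1 gives N ≥ 12.847, so the minimum integer is 13.
LSB = 4.8 V / 2^13 = 0.58594 mV.
σ_q = LSB/√12 = 0.58594 mV/3.4641 = 169 µV.

169 µV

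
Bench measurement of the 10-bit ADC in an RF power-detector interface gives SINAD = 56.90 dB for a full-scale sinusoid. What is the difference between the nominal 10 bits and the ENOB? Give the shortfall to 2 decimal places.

0.84 bits

Effective bits = (56.90 − 1.76)/6.02 = 9.1595.
Shortfall = 10 − 9.1595 = 0.8405 bits.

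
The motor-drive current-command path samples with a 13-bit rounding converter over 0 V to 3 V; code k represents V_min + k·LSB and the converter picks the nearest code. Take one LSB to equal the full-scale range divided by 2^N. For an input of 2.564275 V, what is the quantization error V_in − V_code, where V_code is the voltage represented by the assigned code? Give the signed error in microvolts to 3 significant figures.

+66.0 µV

Span = 3 V. LSB = 3 V / 2^13 ≈ 366.2 µV.
(V_in − V_min)/LSB = (2.564275 − (0)) × 8192/3 = 7002.1803 → nearest code k = 7002.
V_code = 0 + (7002/8192) × 3 = 2.564208984 V.
e = 2.564275 − (2.564208984) = +66.0 µV.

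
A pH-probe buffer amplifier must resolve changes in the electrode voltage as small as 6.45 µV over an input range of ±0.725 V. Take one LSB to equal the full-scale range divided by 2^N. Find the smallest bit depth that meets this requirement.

18 bits

Span: 0.725 V − (-0.725 V) = 1.45 V.
Required number of levels: 1.45/6.45 µV = 224810; smallest N with 2^N ≥ that is 18.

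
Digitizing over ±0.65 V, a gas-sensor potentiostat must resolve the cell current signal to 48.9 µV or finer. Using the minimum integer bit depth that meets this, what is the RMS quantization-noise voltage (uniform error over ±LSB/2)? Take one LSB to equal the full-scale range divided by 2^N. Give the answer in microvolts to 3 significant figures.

Full-scale range = 0.65 V − (-0.65 V) = 1.3 V.
Required number of levels: 1.3/48.9 µV = 26585; smallest N with 2^N ≥ that is 15.
Step size = 1.3/32768 V = 39.673 µV.
V_rms = LSB/√12 = 11.5 µV.

11.5 µV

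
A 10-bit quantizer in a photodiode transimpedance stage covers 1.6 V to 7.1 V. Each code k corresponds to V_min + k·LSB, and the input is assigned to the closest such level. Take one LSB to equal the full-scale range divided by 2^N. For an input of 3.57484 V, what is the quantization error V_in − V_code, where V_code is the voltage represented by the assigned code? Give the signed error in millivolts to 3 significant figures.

Range = 7.1 − (1.6) = 5.5 V. LSB = 5.5 V / 2^10 ≈ 5.371 mV.
Position in LSBs: (3.57484 − (1.6)) × 1024/5.5 = 367.6793; rounding gives k = 368.
Reconstructed level: 1.6 + 368 × 5.5/1024 V = 3.576562500 V.
V_in − V_code = 3.57484 − (3.576562500) = −1.72 mV.

−1.72 mV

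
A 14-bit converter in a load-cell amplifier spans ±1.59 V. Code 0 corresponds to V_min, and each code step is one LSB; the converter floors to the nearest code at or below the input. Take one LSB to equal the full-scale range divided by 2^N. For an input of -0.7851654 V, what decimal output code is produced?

4146

The full-scale span is 1.59 − (-1.59) = 3.18 V. LSB = 3.18 V / 2^14 ≈ 194.1 µV.
V_in − V_min = -0.7851654 − (-1.59) = 0.8048346 V.
Divide by LSB: 0.8048346 × 16384/3.18 = 4146.6698.
Truncating gives code 4146.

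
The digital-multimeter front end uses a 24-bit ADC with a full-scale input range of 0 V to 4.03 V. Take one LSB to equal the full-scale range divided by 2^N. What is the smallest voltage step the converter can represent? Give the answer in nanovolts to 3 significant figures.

Full-scale range = 4.03 V.
There are 2^24 = 16777216 steps.
Step size = 4.03/16777216 V = 240 nV.

240 nV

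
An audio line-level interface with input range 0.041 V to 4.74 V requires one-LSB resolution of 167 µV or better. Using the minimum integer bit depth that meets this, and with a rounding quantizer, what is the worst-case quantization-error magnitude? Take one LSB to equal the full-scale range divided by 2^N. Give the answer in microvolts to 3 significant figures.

71.7 µV

Full-scale range = 4.74 V − (0.041 V) = 4.699 V.
Levels needed ≥ 4.699/167 µV = 28140. 2^15 = 32768 suffices, so N_min = 15.
LSB = 4.699 V / 2^15 = 143.40 µV.
Half an LSB is 71.7 µV.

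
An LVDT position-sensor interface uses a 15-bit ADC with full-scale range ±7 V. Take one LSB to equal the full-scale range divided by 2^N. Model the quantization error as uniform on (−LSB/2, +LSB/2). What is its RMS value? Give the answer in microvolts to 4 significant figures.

The full-scale span is 7 − (-7) = 14 V.
One LSB is 14 V / 32768 = 427.246 µV.
RMS of a uniform error over width LSB is LSB/√12 = 123.3 µV.

123.3 µV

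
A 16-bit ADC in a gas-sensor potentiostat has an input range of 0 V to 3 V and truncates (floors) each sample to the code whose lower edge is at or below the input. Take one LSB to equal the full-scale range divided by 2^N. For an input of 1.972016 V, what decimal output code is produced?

V_FS = 3 V. LSB = 3 V / 2^16 ≈ 45.78 µV.
V_in − V_min = 1.972016 − (0) = 1.972016 V.
Divide by LSB: 1.972016 × 65536/3 = 43079.3469.
Truncating gives code 43079.

43079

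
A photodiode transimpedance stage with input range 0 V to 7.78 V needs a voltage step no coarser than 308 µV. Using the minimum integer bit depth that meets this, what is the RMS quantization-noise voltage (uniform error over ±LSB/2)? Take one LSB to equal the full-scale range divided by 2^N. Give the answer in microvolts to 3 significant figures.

Span = 7.78 V.
Required number of levels: 7.78/308 µV = 25260; smallest N with 2^N ≥ that is 15.
LSB = 7.78 V ÷ 2^15 = 7.78/32768 V = 237.43 µV.
RMS noise = LSB/√12 = 68.5 µV.

68.5 µV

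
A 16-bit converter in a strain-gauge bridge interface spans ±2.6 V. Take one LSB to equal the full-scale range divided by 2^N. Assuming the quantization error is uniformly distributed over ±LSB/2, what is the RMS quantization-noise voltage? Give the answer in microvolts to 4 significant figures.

22.91 µV

The full-scale span is 2.6 − (-2.6) = 5.2 V.
One LSB is 5.2 V / 65536 = 79.3457 µV.
For a uniform distribution on [−LSB/2, +LSB/2], V_rms = LSB/√12 = 79.3457 µV/3.4641 = 22.91 µV.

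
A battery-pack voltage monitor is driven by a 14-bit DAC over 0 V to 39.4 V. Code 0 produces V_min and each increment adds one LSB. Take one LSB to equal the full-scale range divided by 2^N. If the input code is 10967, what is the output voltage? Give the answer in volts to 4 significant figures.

26.37 V

Range is 39.4 V. LSB = 39.4 V / 2^14.
V_out = 0 + 10967 × (39.4/16384) V
      = 0 V + 26.3733 V = 26.3733 V.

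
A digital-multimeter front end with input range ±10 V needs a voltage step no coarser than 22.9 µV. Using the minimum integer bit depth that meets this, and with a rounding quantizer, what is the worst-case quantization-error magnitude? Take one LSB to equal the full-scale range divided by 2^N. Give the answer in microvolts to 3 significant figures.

Span: 10 V − (-10 V) = 20 V.
Need 2^N ≥ 20 V / 22.9 µV = 873400 → N_min = 20.
LSB = 20 V / 2^20 = 19.073 µV.
Max error for round-to-nearest is LSB/2 = 9.54 µV.

9.54 µV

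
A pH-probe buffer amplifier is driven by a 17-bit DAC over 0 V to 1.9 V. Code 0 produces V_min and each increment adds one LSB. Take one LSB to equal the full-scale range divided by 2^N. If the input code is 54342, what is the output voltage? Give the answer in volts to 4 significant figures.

Full-scale range = 1.9 V. LSB = 1.9 V / 2^17.
V_out = 0 + 54342 × (1.9/131072) V
      = 0 V + 0.787733 V = 0.787733 V.

0.7877 V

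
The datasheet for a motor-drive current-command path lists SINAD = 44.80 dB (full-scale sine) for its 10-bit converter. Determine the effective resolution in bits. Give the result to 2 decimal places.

ENOB = (SINAD − 1.76) / 6.02 = (44.80 − 1.76) / 6.02 = 43.04 / 6.02 = 7.1495.

7.15 bits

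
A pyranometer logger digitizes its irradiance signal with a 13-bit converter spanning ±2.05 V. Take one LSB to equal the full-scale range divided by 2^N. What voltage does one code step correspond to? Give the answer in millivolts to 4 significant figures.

0.5005 mV

Range = 2.05 − (-2.05) = 4.1 V.
2^13 = 8192 levels.
LSB = 4.1 V ÷ 2^13 = 4.1/8192 V = 0.5005 mV.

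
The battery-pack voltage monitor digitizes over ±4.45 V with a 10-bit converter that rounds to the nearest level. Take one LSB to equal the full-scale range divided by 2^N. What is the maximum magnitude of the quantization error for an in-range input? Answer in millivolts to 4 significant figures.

The full-scale span is 4.45 − (-4.45) = 8.9 V.
LSB = 8.9 V / 2^10 = 8.69141 mV.
|e|_max = LSB/2 = 4.346 mV.

4.346 mV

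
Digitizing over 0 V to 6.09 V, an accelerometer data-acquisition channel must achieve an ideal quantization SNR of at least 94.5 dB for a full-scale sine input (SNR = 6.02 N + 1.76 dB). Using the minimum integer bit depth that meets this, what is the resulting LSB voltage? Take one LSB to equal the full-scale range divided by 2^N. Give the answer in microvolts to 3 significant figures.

Full-scale range = 6.09 V.
N ≥ (94.5 − 1.76)/6.02 = 15.405 → N_min = 16.
One LSB is 6.09 V / 65536 = 92.9 µV.

92.9 µV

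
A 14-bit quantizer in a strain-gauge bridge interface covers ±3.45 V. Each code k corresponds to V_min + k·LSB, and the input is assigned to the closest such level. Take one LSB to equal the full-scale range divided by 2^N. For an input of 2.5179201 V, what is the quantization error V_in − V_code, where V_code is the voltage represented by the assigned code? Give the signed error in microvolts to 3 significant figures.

−91.4 µV

Span: 3.45 V − (-3.45 V) = 6.9 V. LSB = 6.9 V / 2^14 ≈ 421.1 µV.
Position in LSBs: (2.5179201 − (-3.45)) × 16384/6.9 = 14170.7830; rounding gives k = 14171.
V_code = -3.45 + (14171/16384) × 6.9 = 2.5180114746 V.
e = 2.5179201 − (2.5180114746) = −91.4 µV.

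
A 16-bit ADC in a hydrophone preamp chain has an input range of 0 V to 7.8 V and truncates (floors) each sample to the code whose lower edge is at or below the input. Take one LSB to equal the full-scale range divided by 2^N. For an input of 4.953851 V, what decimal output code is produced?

41622

V_FS = 7.8 V. LSB = 7.8 V / 2^16 ≈ 119.0 µV.
code = ⌊(V_in − V_min)/LSB⌋ = ⌊(V_in − V_min) × 2^16 / range⌋
     = ⌊(4.953851 − (0)) × 65536 / 7.8⌋ = ⌊4.953851 × 65536/7.8⌋
     = ⌊41622.510⌋ = 41622.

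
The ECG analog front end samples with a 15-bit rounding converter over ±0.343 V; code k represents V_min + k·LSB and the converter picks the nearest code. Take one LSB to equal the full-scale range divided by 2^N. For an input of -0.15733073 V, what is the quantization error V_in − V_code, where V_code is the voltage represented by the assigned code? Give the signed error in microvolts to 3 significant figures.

The full-scale span is 0.343 − (-0.343) = 0.686 V. LSB = 0.686 V / 2^15 ≈ 20.94 µV.
(V_in − V_min)/LSB = (-0.15733073 − (-0.343)) × 32768/0.686 = 8868.8202 → nearest code k = 8869.
V_code = V_min + k × range/2^15 = -0.343 + 8869 × 0.686/32768 = -0.15732696533 V.
V_in − V_code = -0.15733073 − (-0.15732696533) = −3.76 µV.

−3.76 µV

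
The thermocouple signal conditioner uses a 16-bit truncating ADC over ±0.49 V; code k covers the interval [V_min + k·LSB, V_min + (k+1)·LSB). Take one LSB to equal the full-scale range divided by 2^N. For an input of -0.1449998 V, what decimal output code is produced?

Span: 0.49 V − (-0.49 V) = 0.98 V. LSB = 0.98 V / 2^16 ≈ 14.95 µV.
code = ⌊(V_in − V_min)/LSB⌋ = ⌊(V_in − V_min) × 2^16 / range⌋
     = ⌊(-0.1449998 − (-0.49)) × 65536 / 0.98⌋ = ⌊0.3450002 × 65536/0.98⌋
     = ⌊23071.360⌋ = 23071.

23071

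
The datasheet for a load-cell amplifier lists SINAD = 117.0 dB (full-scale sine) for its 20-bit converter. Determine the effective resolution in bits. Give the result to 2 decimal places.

19.14 bits

(117.0 − 1.76) / 6.02 = 115.24/6.02 = 19.1429 effective bits.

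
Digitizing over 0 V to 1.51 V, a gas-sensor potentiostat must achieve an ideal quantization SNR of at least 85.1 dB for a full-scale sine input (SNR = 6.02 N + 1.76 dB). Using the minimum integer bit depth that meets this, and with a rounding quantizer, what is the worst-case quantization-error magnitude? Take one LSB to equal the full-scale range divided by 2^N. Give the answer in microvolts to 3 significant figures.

Full-scale range = 1.51 V.
6.02 N + 1.76 ≥ 85.1 gives N ≥ 13.844, so the minimum integer is 14.
LSB = 1.51 V ÷ 2^14 = 1.51/16384 V = 92.163 µV.
|e|_max = LSB/2 = 46.1 µV.

46.1 µV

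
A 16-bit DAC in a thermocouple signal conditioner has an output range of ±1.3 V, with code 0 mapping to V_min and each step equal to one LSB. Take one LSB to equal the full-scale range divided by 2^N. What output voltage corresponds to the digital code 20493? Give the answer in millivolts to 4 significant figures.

Full-scale range = 1.3 V − (-1.3 V) = 2.6 V. LSB = 2.6 V / 2^16.
V_out = V_min + code × LSB = -1.3 V + 20493 × 2.6 V / 65536
      = -1.3 + 0.813016 = -0.486984 V.

-487.0 mV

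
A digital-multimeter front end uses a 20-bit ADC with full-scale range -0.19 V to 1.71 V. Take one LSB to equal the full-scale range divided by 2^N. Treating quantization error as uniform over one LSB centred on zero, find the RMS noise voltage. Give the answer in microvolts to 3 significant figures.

0.523 µV

Span: 1.71 V − (-0.19 V) = 1.9 V.
Step size = 1.9/1048576 V = 1.8120 µV.
For a uniform distribution on [−LSB/2, +LSB/2], V_rms = LSB/√12 = 1.8120 µV/3.4641 = 0.523 µV.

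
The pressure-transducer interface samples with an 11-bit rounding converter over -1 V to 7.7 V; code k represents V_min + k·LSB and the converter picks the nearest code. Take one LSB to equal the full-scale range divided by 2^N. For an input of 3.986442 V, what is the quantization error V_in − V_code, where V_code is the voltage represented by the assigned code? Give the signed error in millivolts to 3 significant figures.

−0.765 mV

Span: 7.7 V − (-1 V) = 8.7 V. LSB = 8.7 V / 2^11 ≈ 4.248 mV.
(3.986442 − (-1)) / LSB = 4.986442 × 2048/8.7 = 1173.8199. Nearest integer: k = 1174.
V_code = -1 + (1174/2048) × 8.7 = 3.987207031 V.
e = 3.986442 − (3.987207031) = −0.765 mV.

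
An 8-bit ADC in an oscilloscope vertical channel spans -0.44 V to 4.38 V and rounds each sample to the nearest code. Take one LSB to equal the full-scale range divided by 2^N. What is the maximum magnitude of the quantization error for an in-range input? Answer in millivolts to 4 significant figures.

The full-scale span is 4.38 − (-0.44) = 4.82 V.
LSB = 4.82 V / 2^8 = 18.8281 mV.
Worst-case error for round-to-nearest is half an LSB: 9.414 mV.

9.414 mV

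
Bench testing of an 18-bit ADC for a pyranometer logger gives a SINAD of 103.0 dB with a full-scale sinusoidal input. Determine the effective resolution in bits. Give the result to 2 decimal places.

16.82 bits

ENOB = (103.0 − 1.76)/6.02 = 16.8173 bits.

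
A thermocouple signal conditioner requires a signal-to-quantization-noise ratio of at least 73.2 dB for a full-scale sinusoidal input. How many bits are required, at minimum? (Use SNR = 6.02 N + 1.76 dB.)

12 bits

6.02 N + 1.76 ≥ 73.2 gives N ≥ 11.867, so the minimum integer is 12.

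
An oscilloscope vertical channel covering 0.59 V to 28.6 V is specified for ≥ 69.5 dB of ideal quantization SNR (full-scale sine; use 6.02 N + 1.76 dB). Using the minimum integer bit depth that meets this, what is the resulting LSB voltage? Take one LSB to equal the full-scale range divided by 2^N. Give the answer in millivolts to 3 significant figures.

6.84 mV

Full-scale range = 28.6 V − (0.59 V) = 28.01 V.
N ≥ (69.5 − 1.76)/6.02 = 11.252 → N_min = 12.
Step size = 28.01/4096 V = 6.84 mV.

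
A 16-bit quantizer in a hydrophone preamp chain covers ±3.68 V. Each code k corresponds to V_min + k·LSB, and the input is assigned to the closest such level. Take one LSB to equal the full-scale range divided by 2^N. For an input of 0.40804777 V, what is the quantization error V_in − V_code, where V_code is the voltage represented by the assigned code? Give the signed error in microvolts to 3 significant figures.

Full-scale range = 3.68 V − (-3.68 V) = 7.36 V. LSB = 7.36 V / 2^16 ≈ 112.3 µV.
(V_in − V_min)/LSB = (0.40804777 − (-3.68)) × 65536/7.36 = 36401.3993 → nearest code k = 36401.
V_code = -3.68 + (36401/65536) × 7.36 = 0.40800292969 V.
Error = V_in − V_code = 0.40804777 − (0.40800292969) = +44.8 µV.

+44.8 µV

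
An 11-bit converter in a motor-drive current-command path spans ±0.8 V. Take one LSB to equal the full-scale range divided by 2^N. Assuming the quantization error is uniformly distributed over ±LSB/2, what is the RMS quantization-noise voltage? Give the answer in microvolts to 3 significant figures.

226 µV

Span: 0.8 V − (-0.8 V) = 1.6 V.
One LSB is 1.6 V / 2048 = 0.78125 mV.
σ_q = LSB/√12 = 0.78125 mV/3.4641 = 226 µV.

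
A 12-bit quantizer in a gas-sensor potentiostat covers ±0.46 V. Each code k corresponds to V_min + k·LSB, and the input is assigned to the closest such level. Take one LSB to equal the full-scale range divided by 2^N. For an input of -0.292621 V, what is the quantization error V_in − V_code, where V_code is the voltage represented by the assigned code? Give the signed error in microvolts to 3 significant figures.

Span: 0.46 V − (-0.46 V) = 0.92 V. LSB = 0.92 V / 2^12 ≈ 224.6 µV.
Position in LSBs: (-0.292621 − (-0.46)) × 4096/0.92 = 745.2004; rounding gives k = 745.
Reconstructed level: -0.46 + 745 × 0.92/4096 V = -0.2926660156 V.
Error = V_in − V_code = -0.292621 − (-0.2926660156) = +45.0 µV.

+45.0 µV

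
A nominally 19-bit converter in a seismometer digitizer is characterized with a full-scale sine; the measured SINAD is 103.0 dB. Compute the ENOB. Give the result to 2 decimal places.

(103.0 − 1.76) / 6.02 = 101.24/6.02 = 16.8173 effective bits.

16.82 bits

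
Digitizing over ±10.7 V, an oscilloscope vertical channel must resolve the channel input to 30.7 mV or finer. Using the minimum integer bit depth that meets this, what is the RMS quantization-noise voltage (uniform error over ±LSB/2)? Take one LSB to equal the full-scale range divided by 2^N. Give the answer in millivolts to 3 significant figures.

Range = 10.7 − (-10.7) = 21.4 V.
Need 2^N ≥ 21.4 V / 30.7 mV = 697.1 → N_min = 10.
LSB = 21.4 V ÷ 2^10 = 21.4/1024 V = 20.898 mV.
V_rms = LSB/√12 = 6.03 mV.

6.03 mV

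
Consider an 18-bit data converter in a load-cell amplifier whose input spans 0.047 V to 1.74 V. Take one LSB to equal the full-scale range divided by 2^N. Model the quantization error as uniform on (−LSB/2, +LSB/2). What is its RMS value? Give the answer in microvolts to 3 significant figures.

1.86 µV

Span: 1.74 V − (0.047 V) = 1.693 V.
LSB = 1.693 V ÷ 2^18 = 1.693/262144 V = 6.4583 µV.
σ_q = LSB/√12 = 6.4583 µV/3.4641 = 1.86 µV.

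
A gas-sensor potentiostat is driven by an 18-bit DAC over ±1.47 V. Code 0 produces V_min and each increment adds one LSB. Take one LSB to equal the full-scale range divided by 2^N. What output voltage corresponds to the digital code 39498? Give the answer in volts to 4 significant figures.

The full-scale span is 1.47 − (-1.47) = 2.94 V. LSB = 2.94 V / 2^18.
V_out = V_min + code × LSB = -1.47 V + 39498 × 2.94 V / 262144
      = -1.47 V + 0.442978 V = -1.02702 V.

-1.027 V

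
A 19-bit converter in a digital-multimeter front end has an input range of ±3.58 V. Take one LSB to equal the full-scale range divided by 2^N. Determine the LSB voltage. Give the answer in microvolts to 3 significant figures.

13.7 µV

Span: 3.58 V − (-3.58 V) = 7.16 V.
There are 2^19 = 524288 steps.
LSB = 7.16 V / 2^19 = 13.7 µV.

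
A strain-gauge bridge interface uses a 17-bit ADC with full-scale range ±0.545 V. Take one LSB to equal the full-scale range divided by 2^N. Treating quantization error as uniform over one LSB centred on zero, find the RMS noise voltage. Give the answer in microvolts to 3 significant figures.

Full-scale range = 0.545 V − (-0.545 V) = 1.09 V.
Step size = 1.09/131072 V = 8.3160 µV.
σ_q = LSB/√12 = 8.3160 µV/3.4641 = 2.40 µV.

2.40 µV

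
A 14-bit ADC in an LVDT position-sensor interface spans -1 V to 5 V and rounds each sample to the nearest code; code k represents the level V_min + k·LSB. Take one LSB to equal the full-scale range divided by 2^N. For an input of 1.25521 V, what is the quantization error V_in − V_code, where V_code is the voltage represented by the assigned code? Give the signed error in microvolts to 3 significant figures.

Range = 5 − (-1) = 6 V. LSB = 6 V / 2^14 ≈ 366.2 µV.
Position in LSBs: (1.25521 − (-1)) × 16384/6 = 6158.2268; rounding gives k = 6158.
Reconstructed level: -1 + 6158 × 6/16384 V = 1.2551269531 V.
V_in − V_code = 1.25521 − (1.2551269531) = +83.0 µV.

+83.0 µV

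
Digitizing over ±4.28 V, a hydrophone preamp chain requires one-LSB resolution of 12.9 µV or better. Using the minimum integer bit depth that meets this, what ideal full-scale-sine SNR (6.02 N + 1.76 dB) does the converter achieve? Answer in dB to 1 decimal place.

122.2 dB

The full-scale span is 4.28 − (-4.28) = 8.56 V.
Levels needed ≥ 8.56/12.9 µV = 663600. 2^20 = 1048576 suffices, so N_min = 20.
Ideal SNR at N = 20: 6.02·20 + 1.76 = 122.2 dB.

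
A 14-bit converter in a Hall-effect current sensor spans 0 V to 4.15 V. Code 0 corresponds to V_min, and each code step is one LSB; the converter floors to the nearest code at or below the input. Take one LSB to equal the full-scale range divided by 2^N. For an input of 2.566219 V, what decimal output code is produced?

Span = 4.15 V. LSB = 4.15 V / 2^14 ≈ 253.3 µV.
V_in − V_min = 2.566219 − (0) = 2.566219 V.
Divide by LSB: 2.566219 × 16384/4.15 = 10131.3089.
Truncating gives code 10131.

10131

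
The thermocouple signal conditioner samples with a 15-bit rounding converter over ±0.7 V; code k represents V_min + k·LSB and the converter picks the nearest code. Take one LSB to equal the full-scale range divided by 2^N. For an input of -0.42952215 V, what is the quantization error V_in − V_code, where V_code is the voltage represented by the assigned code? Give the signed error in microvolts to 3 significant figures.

Range = 0.7 − (-0.7) = 1.4 V. LSB = 1.4 V / 2^15 ≈ 42.72 µV.
(-0.42952215 − (-0.7)) / LSB = 0.27047785 × 32768/1.4 = 6330.7273. Nearest integer: k = 6331.
Reconstructed level: -0.7 + 6331 × 1.4/32768 V = -0.42951049805 V.
Error = V_in − V_code = -0.42952215 − (-0.42951049805) = −11.7 µV.

−11.7 µV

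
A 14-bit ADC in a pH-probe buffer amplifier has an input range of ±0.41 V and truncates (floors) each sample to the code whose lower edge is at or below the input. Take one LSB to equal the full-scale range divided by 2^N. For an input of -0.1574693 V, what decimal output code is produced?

5045

Span: 0.41 V − (-0.41 V) = 0.82 V. LSB = 0.82 V / 2^14 ≈ 50.05 µV.
(V_in − V_min) × 2^14/range = (-0.1574693 − (-0.41)) × 16384/0.82 = 5045.687.
Floor → code = 5045.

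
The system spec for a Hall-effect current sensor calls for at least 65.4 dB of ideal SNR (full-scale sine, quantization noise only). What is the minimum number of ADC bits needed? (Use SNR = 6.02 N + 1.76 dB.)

N ≥ (65.4 − 1.76)/6.02 = 10.571 → N_min = 11.

11 bits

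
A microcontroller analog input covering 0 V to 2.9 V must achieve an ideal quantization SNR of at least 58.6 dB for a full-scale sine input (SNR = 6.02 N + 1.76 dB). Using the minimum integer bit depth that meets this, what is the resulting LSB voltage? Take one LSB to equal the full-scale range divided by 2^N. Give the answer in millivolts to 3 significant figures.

Range is 2.9 V.
6.02 N + 1.76 ≥ 58.6 gives N ≥ 9.442, so the minimum integer is 10.
LSB = 2.9 V ÷ 2^10 = 2.9/1024 V = 2.83 mV.

2.83 mV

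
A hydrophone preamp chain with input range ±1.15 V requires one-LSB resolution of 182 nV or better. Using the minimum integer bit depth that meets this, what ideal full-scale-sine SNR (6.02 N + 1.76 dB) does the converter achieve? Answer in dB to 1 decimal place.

146.2 dB

Range = 1.15 − (-1.15) = 2.3 V.
Need 2^N ≥ 2.3 V / 182 nV = 1.264e7 → N_min = 24.
Ideal SNR at N = 24: 6.02·24 + 1.76 = 146.2 dB.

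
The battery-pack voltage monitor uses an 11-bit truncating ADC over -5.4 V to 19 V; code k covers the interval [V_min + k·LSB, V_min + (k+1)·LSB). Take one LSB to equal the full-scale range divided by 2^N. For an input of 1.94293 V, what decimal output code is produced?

The full-scale span is 19 − (-5.4) = 24.4 V. LSB = 24.4 V / 2^11 ≈ 11.91 mV.
code = ⌊(V_in − V_min)/LSB⌋ = ⌊(V_in − V_min) × 2^11 / range⌋
     = ⌊(1.94293 − (-5.4)) × 2048 / 24.4⌋ = ⌊7.34293 × 2048/24.4⌋
     = ⌊616.325⌋ = 616.

616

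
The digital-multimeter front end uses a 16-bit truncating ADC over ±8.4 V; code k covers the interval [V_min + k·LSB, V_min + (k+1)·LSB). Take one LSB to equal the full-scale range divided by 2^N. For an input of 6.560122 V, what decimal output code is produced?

Span: 8.4 V − (-8.4 V) = 16.8 V. LSB = 16.8 V / 2^16 ≈ 256.3 µV.
code = ⌊(V_in − V_min)/LSB⌋ = ⌊(V_in − V_min) × 2^16 / range⌋
     = ⌊(6.560122 − (-8.4)) × 65536 / 16.8⌋ = ⌊14.960122 × 65536/16.8⌋
     = ⌊58358.724⌋ = 58358.

58358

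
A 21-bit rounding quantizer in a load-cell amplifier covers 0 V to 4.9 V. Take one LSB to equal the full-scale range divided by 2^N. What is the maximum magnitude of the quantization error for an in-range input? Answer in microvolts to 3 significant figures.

1.17 µV

Span = 4.9 V.
LSB = 4.9 V / 2^21 = 2.3365 µV.
|e|_max = LSB/2 = 1.17 µV.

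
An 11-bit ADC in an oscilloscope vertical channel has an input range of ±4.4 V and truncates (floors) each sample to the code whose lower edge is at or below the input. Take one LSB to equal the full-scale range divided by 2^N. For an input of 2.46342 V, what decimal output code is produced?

Range = 4.4 − (-4.4) = 8.8 V. LSB = 8.8 V / 2^11 ≈ 4.297 mV.
V_in − V_min = 2.46342 − (-4.4) = 6.86342 V.
Divide by LSB: 6.86342 × 2048/8.8 = 1597.3050.
Truncating gives code 1597.

1597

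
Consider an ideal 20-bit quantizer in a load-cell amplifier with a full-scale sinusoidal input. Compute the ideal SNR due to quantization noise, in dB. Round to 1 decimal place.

6.02(20) + 1.76 = 120.40 + 1.76 = 122.16 dB.

122.2 dB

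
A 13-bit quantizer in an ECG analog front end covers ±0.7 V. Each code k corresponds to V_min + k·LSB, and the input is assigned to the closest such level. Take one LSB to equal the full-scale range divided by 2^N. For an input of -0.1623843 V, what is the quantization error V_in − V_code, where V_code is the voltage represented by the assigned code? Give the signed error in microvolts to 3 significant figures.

Span: 0.7 V − (-0.7 V) = 1.4 V. LSB = 1.4 V / 2^13 ≈ 170.9 µV.
(V_in − V_min)/LSB = (-0.1623843 − (-0.7)) × 8192/1.4 = 3145.8199 → nearest code k = 3146.
Reconstructed level: -0.7 + 3146 × 1.4/8192 V = -0.1623535156 V.
V_in − V_code = -0.1623843 − (-0.1623535156) = −30.8 µV.

−30.8 µV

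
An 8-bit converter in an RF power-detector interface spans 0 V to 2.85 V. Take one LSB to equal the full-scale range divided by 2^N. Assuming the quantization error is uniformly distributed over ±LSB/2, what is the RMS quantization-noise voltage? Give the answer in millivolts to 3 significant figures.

3.21 mV

V_FS = 2.85 V.
LSB = 2.85 V ÷ 2^8 = 2.85/256 V = 11.133 mV.
For a uniform distribution on [−LSB/2, +LSB/2], V_rms = LSB/√12 = 11.133 mV/3.4641 = 3.21 mV.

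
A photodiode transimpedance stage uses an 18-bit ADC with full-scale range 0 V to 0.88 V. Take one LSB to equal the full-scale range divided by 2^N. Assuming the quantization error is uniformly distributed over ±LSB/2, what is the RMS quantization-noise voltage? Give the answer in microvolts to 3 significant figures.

Span = 0.88 V.
One LSB is 0.88 V / 262144 = 3.3569 µV.
For a uniform distribution on [−LSB/2, +LSB/2], V_rms = LSB/√12 = 3.3569 µV/3.4641 = 0.969 µV.

0.969 µV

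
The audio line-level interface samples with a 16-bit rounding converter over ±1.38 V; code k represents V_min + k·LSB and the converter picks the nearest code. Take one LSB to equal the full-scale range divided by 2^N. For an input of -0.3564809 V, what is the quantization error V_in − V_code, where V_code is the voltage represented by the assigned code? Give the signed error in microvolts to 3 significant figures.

Span: 1.38 V − (-1.38 V) = 2.76 V. LSB = 2.76 V / 2^16 ≈ 42.11 µV.
(V_in − V_min)/LSB = (-0.3564809 − (-1.38)) × 65536/2.76 = 24303.3869 → nearest code k = 24303.
V_code = -1.38 + (24303/65536) × 2.76 = -0.35649719238 V.
e = -0.3564809 − (-0.35649719238) = +16.3 µV.

+16.3 µV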